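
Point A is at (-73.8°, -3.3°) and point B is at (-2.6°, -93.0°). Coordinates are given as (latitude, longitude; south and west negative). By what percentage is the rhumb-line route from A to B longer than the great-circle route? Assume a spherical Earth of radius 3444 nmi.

5.4%

Great circle: σ = 1.5258 rad → d_gc = Rσ = 5254.7 nmi
Rhumb: Δφ = +1.2427, Δλ = -1.5656, Δψ = +1.9043, q = Δφ/Δψ = 0.6526 → d_rh = R√(Δφ²+q²Δλ²) = 5540.4 nmi
Excess = (5540.4 − 5254.7) / 5254.7 = 285.7 / 5254.7 = 5.44% ≈ 5.4%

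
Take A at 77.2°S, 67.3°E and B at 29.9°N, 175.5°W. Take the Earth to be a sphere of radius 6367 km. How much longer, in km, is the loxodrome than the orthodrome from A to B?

Great circle: cos σ = sin φ₁ sin φ₂ + cos φ₁ cos φ₂ cos Δλ,  σ = 2.1820 rad → d_gc = 13893.1 km
Rhumb line: Δψ = +2.7350, q = Δφ/Δψ = 0.6834, d_rh = R√(Δφ²+q²Δλ²) = 14861.8 km
Excess = 14861.8 − 13893.1 = 968.7 ≈ 969 km

969 km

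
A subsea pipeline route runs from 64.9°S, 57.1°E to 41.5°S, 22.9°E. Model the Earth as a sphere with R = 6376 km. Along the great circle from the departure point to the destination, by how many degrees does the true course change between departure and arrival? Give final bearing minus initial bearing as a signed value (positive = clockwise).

+28.2°

At departure: θ₁ = atan2(sin Δλ cos φ₂, cos φ₁ sin φ₂ − sin φ₁ cos φ₂ cos Δλ) = 303.62°
At arrival: θ₂ = atan2(sin Δλ cos φ₁, −cos φ₂ sin φ₁ + sin φ₂ cos φ₁ cos Δλ) = 331.86°
Δθ = θ₂ − θ₁ = +28.2°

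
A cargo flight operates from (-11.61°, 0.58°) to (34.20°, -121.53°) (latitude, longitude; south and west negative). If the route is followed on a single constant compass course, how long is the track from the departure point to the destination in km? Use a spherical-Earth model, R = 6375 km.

13902 km

Δψ = ln[tan(π/4+φ₂/2)/tan(π/4+φ₁/2)] = +0.8399;  Δφ = +0.7995 rad,  Δλ = -2.1312 rad
q = Δφ/Δψ = 0.9519
d = R·√(Δφ² + q²Δλ²) = 6375·2.18064 = 13902 km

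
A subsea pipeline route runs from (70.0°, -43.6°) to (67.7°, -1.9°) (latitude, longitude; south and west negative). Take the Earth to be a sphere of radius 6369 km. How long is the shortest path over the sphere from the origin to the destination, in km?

cos σ = sin φ₁ sin φ₂ + cos φ₁ cos φ₂ cos Δλ
      = sin(70.00°)sin(67.70°) + cos(70.00°)cos(67.70°)cos(41.70°) = 0.9663
σ = 14.914° → d = Rσ = 6369·0.26030 = 1658 km

1658 km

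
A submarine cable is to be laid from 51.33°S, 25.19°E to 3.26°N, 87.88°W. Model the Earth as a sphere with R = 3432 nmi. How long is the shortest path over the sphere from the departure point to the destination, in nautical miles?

6397 nmi

cos σ = sin φ₁ sin φ₂ + cos φ₁ cos φ₂ cos Δλ
      = sin(-51.33°)sin(3.26°) + cos(-51.33°)cos(3.26°)cos(-113.07°) = -0.2888
σ = 106.789° → d = Rσ = 3432·1.86382 = 6397 nmi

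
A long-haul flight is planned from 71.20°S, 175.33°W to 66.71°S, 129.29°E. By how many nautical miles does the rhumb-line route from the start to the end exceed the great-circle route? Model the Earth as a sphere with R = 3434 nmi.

Great circle: cos σ = sin φ₁ sin φ₂ + cos φ₁ cos φ₂ cos Δλ,  σ = 0.3425 rad → d_gc = 1176.3 nmi
Rhumb line: Δψ = +0.2190, q = Δφ/Δψ = 0.3578, d_rh = R√(Δφ²+q²Δλ²) = 1217.6 nmi
Excess = 1217.6 − 1176.3 = 41.3 ≈ 41 nmi

41 nmi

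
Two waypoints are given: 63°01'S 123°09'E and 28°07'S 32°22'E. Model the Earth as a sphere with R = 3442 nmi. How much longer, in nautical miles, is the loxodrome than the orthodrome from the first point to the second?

254 nmi

Great circle: cos σ = sin φ₁ sin φ₂ + cos φ₁ cos φ₂ cos Δλ,  σ = 1.1434 rad → d_gc = 3935.6 nmi
Rhumb line: Δψ = +0.9157, q = Δφ/Δψ = 0.6652, d_rh = R√(Δφ²+q²Δλ²) = 4190.0 nmi
Excess = 4190.0 − 3935.6 = 254.4 ≈ 254 nmi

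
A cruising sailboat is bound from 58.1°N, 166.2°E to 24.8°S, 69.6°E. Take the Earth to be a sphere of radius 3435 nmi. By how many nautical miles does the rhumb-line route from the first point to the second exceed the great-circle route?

149 nmi

Great circle: cos σ = sin φ₁ sin φ₂ + cos φ₁ cos φ₂ cos Δλ,  σ = 1.9946 rad → d_gc = 6851.5 nmi
Rhumb line: Δψ = -1.6995, q = Δφ/Δψ = 0.8514, d_rh = R√(Δφ²+q²Δλ²) = 7000.8 nmi
Excess = 7000.8 − 6851.5 = 149.3 ≈ 149 nmi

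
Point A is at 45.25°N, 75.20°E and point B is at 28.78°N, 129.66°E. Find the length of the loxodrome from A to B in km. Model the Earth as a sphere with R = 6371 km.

5137 km

Rhumb course C = atan2(Δλ, Δψ) with Δψ = ln[tan(π/4+φ₂/2)/tan(π/4+φ₁/2)] = -0.3627, Δλ = +0.9505 → C = 110.89°
d = R·|Δφ| / |cos C| = 6371·0.28746 / 0.35650 = 5137 km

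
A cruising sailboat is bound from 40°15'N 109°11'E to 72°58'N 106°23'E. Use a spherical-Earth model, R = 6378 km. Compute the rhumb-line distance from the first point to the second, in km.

Rhumb course C = atan2(Δλ, Δψ) with Δψ = ln[tan(π/4+φ₂/2)/tan(π/4+φ₁/2)] = +1.1302, Δλ = -0.0489 → C = 357.52°
d = R·|Δφ| / |cos C| = 6378·0.57101 / 0.99907 = 3645 km

3645 km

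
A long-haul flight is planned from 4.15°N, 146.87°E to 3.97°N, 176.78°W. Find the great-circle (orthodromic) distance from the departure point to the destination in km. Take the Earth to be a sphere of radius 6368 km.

4030 km

Haversine: a = sin²(Δφ/2)+cos φ₁ cos φ₂ sin²(Δλ/2) = 0.09681;  σ = 2·atan2(√a,√(1−a))
σ = 36.256° → d = Rσ = 6368·0.63279 = 4030 km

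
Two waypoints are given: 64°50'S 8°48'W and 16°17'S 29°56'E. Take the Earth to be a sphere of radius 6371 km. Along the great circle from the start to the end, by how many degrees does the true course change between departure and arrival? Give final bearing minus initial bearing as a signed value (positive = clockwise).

Initial bearing θ₁ = atan2(sin Δλ cos φ₂, cos φ₁ sin φ₂ − sin φ₁ cos φ₂ cos Δλ) = 47.08°
Final bearing θ₂ = (initial bearing from the destination back to the start) + 180° = 18.93°
Δθ = θ₂ − θ₁ = -28.2°

-28.2°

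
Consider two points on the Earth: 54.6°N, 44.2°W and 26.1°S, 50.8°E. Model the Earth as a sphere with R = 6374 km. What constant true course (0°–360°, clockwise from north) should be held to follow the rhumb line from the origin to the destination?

134.2°

Meridional parts: M(φ₁)=+1.1421, M(φ₂)=-0.4722 → ΔM = -1.6143;  Δλ = +1.6581 rad
tan C = Δλ / ΔM = -1.0271 → C = 134.23°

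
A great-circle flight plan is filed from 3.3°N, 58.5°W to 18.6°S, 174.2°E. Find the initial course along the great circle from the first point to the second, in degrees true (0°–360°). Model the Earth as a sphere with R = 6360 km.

θ = atan2( sin Δλ·cos φ₂ ,  cos φ₁ sin φ₂ − sin φ₁ cos φ₂ cos Δλ )
  = atan2(-0.7539, -0.2854) = 249.27°

249.3°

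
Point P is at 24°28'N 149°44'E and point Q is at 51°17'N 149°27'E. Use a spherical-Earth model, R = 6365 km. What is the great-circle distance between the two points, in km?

cos σ = sin φ₁ sin φ₂ + cos φ₁ cos φ₂ cos Δλ
      = sin(24.47°)sin(51.28°) + cos(24.47°)cos(51.28°)cos(-0.28°) = 0.8924
σ = 26.818° → d = Rσ = 6365·0.46805 = 2979 km

2979 km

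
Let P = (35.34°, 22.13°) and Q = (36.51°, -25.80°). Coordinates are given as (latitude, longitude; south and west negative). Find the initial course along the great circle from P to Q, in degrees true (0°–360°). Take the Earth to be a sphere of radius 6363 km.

286.2°

N = sin Δλ·cos φ₂ = -0.5966;  D = cos φ₁ sin φ₂ − sin φ₁ cos φ₂ cos Δλ = +0.1738
initial course = atan2(N, D) = 286.24°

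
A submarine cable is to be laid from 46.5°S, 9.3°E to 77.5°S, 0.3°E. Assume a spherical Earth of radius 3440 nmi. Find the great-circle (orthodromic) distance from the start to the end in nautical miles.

Haversine: a = sin²(Δφ/2)+cos φ₁ cos φ₂ sin²(Δλ/2) = 0.07233;  σ = 2·atan2(√a,√(1−a))
σ = 31.203° → d = Rσ = 3440·0.54460 = 1873 nmi

1873 nmi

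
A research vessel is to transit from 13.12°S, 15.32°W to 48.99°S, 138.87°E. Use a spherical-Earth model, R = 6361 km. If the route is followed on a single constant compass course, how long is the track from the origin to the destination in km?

14787 km

Rhumb course C = atan2(Δλ, Δψ) with Δψ = ln[tan(π/4+φ₂/2)/tan(π/4+φ₁/2)] = -0.7525, Δλ = +2.6911 → C = 105.62°
d = R·|Δφ| / |cos C| = 6361·0.62605 / 0.26930 = 14787 km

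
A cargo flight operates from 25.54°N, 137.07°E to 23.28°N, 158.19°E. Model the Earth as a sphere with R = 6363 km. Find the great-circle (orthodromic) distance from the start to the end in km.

Haversine: a = sin²(Δφ/2)+cos φ₁ cos φ₂ sin²(Δλ/2) = 0.02823;  σ = 2·atan2(√a,√(1−a))
σ = 19.344° → d = Rσ = 6363·0.33761 = 2148 km

2148 km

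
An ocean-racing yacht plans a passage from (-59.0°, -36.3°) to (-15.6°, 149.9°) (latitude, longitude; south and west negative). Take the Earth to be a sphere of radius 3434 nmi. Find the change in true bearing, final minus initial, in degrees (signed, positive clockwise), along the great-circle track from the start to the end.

At departure: θ₁ = atan2(sin Δλ cos φ₂, cos φ₁ sin φ₂ − sin φ₁ cos φ₂ cos Δλ) = 186.19°
At arrival: θ₂ = atan2(sin Δλ cos φ₁, −cos φ₂ sin φ₁ + sin φ₂ cos φ₁ cos Δλ) = 356.70°
Δθ = θ₂ − θ₁ = +170.5°

+170.5°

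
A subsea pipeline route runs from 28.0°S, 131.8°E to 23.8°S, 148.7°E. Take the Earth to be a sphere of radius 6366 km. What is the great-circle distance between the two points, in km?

1751 km

cos σ = sin φ₁ sin φ₂ + cos φ₁ cos φ₂ cos Δλ
      = sin(-28.00°)sin(-23.80°) + cos(-28.00°)cos(-23.80°)cos(16.90°) = 0.9624
σ = 15.756° → d = Rσ = 6366·0.27500 = 1751 km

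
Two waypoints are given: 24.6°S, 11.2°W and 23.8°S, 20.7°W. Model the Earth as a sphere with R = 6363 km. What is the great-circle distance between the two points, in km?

cos σ = sin φ₁ sin φ₂ + cos φ₁ cos φ₂ cos Δλ
      = sin(-24.60°)sin(-23.80°) + cos(-24.60°)cos(-23.80°)cos(-9.50°) = 0.9885
σ = 8.700° → d = Rσ = 6363·0.15185 = 966 km

966 km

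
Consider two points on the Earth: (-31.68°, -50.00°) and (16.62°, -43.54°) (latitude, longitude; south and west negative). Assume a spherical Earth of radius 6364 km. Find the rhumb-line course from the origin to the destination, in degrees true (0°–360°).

7.3°

Meridional parts: M(φ₁)=-0.5835, M(φ₂)=+0.2942 → ΔM = +0.8777;  Δλ = +0.1127 rad
tan C = Δλ / ΔM = +0.1285 → C = 7.32°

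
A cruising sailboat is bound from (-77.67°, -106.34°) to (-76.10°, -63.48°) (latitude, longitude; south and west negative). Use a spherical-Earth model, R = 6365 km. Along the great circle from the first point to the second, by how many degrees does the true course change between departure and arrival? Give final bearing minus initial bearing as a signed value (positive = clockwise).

-41.8°

Initial bearing θ₁ = atan2(sin Δλ cos φ₂, cos φ₁ sin φ₂ − sin φ₁ cos φ₂ cos Δλ) = 102.18°
Final bearing θ₂ = (initial bearing from the destination back to the start) + 180° = 60.33°
Δθ = θ₂ − θ₁ = -41.8°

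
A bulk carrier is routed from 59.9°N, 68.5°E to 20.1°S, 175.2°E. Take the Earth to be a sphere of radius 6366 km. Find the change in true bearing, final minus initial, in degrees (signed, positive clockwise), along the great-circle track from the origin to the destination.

Initial bearing θ₁ = atan2(sin Δλ cos φ₂, cos φ₁ sin φ₂ − sin φ₁ cos φ₂ cos Δλ) = 86.11°
Final bearing θ₂ = (initial bearing from the destination back to the start) + 180° = 147.80°
Δθ = θ₂ − θ₁ = +61.7°

+61.7°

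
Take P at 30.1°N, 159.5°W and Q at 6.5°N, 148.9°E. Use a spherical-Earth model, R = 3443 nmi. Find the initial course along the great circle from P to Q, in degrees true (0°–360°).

θ = atan2( sin Δλ·cos φ₂ ,  cos φ₁ sin φ₂ − sin φ₁ cos φ₂ cos Δλ )
  = atan2(-0.7787, -0.2116) = 254.80°

254.8°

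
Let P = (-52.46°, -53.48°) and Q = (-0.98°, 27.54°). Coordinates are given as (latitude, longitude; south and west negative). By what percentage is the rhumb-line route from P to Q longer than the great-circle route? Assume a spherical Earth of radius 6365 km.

2.3%

Great circle: σ = 1.4619 rad → d_gc = Rσ = 9305.2 km
Rhumb: Δφ = +0.8985, Δλ = +1.4141, Δψ = +1.0622, q = Δφ/Δψ = 0.8459 → d_rh = R√(Δφ²+q²Δλ²) = 9522.3 km
Excess = (9522.3 − 9305.2) / 9305.2 = 217.1 / 9305.2 = 2.33% ≈ 2.3%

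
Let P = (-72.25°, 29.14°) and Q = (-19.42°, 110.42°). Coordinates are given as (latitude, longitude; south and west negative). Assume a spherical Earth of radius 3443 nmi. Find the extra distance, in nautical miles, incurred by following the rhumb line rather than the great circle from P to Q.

Great circle: cos σ = sin φ₁ sin φ₂ + cos φ₁ cos φ₂ cos Δλ,  σ = 1.2023 rad → d_gc = 4139.4 nmi
Rhumb line: Δψ = +1.5113, q = Δφ/Δψ = 0.6101, d_rh = R√(Δφ²+q²Δλ²) = 4354.1 nmi
Excess = 4354.1 − 4139.4 = 214.7 ≈ 215 nmi

215 nmi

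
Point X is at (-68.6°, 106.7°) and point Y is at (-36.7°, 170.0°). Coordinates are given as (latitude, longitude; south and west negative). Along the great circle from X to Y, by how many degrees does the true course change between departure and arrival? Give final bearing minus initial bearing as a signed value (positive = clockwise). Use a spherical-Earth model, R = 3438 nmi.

At departure: θ₁ = atan2(sin Δλ cos φ₂, cos φ₁ sin φ₂ − sin φ₁ cos φ₂ cos Δλ) = 80.70°
At arrival: θ₂ = atan2(sin Δλ cos φ₁, −cos φ₂ sin φ₁ + sin φ₂ cos φ₁ cos Δλ) = 26.69°
Δθ = θ₂ − θ₁ = -54.0°

-54.0°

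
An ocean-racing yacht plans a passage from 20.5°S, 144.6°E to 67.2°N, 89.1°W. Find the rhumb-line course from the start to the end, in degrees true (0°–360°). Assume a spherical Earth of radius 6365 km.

Meridional parts: M(φ₁)=-0.3657, M(φ₂)=+1.6013 → ΔM = +1.9670;  Δλ = +2.2044 rad
tan C = Δλ / ΔM = +1.1207 → C = 48.26°

48.3°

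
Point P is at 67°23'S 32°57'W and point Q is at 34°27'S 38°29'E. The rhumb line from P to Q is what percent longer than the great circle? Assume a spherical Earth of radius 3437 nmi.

Great circle: σ = 0.8980 rad → d_gc = Rσ = 3086.5 nmi
Rhumb: Δφ = +0.5748, Δλ = +1.2467, Δψ = +0.9684, q = Δφ/Δψ = 0.5935 → d_rh = R√(Δφ²+q²Δλ²) = 3220.5 nmi
Excess = (3220.5 − 3086.5) / 3086.5 = 134.0 / 3086.5 = 4.34% ≈ 4.3%

4.3%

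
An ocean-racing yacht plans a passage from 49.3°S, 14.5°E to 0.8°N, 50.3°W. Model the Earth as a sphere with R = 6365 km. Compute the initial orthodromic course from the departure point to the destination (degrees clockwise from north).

290.1°

N = sin Δλ·cos φ₂ = -0.9047;  D = cos φ₁ sin φ₂ − sin φ₁ cos φ₂ cos Δλ = +0.3319
initial course = atan2(N, D) = 290.14°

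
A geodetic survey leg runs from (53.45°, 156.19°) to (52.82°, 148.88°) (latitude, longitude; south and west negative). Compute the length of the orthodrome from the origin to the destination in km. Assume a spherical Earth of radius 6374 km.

Haversine: a = sin²(Δφ/2)+cos φ₁ cos φ₂ sin²(Δλ/2) = 0.00149;  σ = 2·atan2(√a,√(1−a))
σ = 4.428° → d = Rσ = 6374·0.07729 = 493 km

493 km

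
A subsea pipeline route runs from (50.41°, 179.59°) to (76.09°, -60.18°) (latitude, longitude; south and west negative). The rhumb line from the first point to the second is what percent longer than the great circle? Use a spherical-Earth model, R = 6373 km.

Great circle: σ = 0.8354 rad → d_gc = Rσ = 5323.9 km
Rhumb: Δφ = +0.4482, Δλ = +2.0984, Δψ = +1.0820, q = Δφ/Δψ = 0.4142 → d_rh = R√(Δφ²+q²Δλ²) = 6232.8 km
Excess = (6232.8 − 5323.9) / 5323.9 = 908.9 / 5323.9 = 17.07% ≈ 17.1%

17.1%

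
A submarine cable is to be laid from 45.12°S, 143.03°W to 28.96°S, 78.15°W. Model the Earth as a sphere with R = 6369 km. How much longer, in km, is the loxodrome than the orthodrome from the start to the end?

Great circle: cos σ = sin φ₁ sin φ₂ + cos φ₁ cos φ₂ cos Δλ,  σ = 0.9208 rad → d_gc = 5864.5 km
Rhumb line: Δψ = +0.3559, q = Δφ/Δψ = 0.7925, d_rh = R√(Δφ²+q²Δλ²) = 5991.3 km
Excess = 5991.3 − 5864.5 = 126.8 ≈ 127 km

127 km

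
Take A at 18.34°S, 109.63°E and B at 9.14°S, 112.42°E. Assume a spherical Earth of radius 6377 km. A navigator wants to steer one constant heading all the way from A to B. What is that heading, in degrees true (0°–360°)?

Meridional parts: M(φ₁)=-0.3257, M(φ₂)=-0.1602 → ΔM = +0.1655;  Δλ = +0.0487 rad
tan C = Δλ / ΔM = +0.2942 → C = 16.40°

16.4°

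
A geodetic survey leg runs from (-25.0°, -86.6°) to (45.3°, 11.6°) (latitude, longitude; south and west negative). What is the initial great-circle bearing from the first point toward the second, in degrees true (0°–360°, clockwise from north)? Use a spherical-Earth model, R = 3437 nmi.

N = sin Δλ·cos φ₂ = +0.6962;  D = cos φ₁ sin φ₂ − sin φ₁ cos φ₂ cos Δλ = +0.6018
initial course = atan2(N, D) = 49.16°

49.2°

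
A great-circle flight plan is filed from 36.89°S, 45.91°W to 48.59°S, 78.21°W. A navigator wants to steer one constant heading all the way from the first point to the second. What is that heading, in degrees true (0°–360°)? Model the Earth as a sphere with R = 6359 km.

243.6°

Δψ = ln[tan(π/4+φ₂/2)/tan(π/4+φ₁/2)] = -0.2794
Δλ = -0.5637 rad (taken the short way round)
course = atan2(Δλ, Δψ) = 243.64°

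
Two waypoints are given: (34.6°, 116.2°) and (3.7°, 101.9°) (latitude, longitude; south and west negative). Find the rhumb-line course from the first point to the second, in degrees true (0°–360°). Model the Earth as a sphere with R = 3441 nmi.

203.3°

Meridional parts: M(φ₁)=+0.6443, M(φ₂)=+0.0646 → ΔM = -0.5797;  Δλ = -0.2496 rad
tan C = Δλ / ΔM = +0.4305 → C = 203.29°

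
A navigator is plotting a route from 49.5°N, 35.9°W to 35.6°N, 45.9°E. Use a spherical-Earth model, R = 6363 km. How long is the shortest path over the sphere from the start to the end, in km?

6530 km

Haversine: a = sin²(Δφ/2)+cos φ₁ cos φ₂ sin²(Δλ/2) = 0.24102;  σ = 2·atan2(√a,√(1−a))
σ = 58.804° → d = Rσ = 6363·1.02632 = 6530 km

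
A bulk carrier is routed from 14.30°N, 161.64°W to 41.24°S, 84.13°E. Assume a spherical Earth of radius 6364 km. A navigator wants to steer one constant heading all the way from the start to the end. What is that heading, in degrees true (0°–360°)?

Δψ = ln[tan(π/4+φ₂/2)/tan(π/4+φ₁/2)] = -1.0436
Δλ = -1.9937 rad (taken the short way round)
course = atan2(Δλ, Δψ) = 242.37°

242.4°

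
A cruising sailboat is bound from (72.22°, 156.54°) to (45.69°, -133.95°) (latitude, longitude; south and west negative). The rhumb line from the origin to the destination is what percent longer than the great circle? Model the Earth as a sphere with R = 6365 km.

4.8%

Great circle: σ = 0.7135 rad → d_gc = Rσ = 4541.6 km
Rhumb: Δφ = -0.4630, Δλ = +1.2132, Δψ = -0.9567, q = Δφ/Δψ = 0.4840 → d_rh = R√(Δφ²+q²Δλ²) = 4759.5 km
Excess = (4759.5 − 4541.6) / 4541.6 = 217.9 / 4541.6 = 4.80% ≈ 4.8%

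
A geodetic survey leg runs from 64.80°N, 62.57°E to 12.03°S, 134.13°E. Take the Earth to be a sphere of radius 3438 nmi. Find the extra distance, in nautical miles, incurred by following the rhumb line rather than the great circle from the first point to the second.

Great circle: cos σ = sin φ₁ sin φ₂ + cos φ₁ cos φ₂ cos Δλ,  σ = 1.6277 rad → d_gc = 5596.0 nmi
Rhumb line: Δψ = -1.7097, q = Δφ/Δψ = 0.7843, d_rh = R√(Δφ²+q²Δλ²) = 5709.2 nmi
Excess = 5709.2 − 5596.0 = 113.2 ≈ 113 nmi

113 nmi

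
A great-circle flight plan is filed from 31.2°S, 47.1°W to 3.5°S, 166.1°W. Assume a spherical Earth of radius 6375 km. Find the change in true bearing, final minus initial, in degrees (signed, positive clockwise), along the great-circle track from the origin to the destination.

+55.1°

At departure: θ₁ = atan2(sin Δλ cos φ₂, cos φ₁ sin φ₂ − sin φ₁ cos φ₂ cos Δλ) = 250.87°
At arrival: θ₂ = atan2(sin Δλ cos φ₁, −cos φ₂ sin φ₁ + sin φ₂ cos φ₁ cos Δλ) = 305.94°
Δθ = θ₂ − θ₁ = +55.1°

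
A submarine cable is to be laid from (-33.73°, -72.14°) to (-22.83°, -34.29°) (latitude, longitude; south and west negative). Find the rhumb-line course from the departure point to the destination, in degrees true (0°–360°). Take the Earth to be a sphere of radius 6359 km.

71.9°

Δψ = ln[tan(π/4+φ₂/2)/tan(π/4+φ₁/2)] = +0.2165
Δλ = +0.6606 rad (taken the short way round)
course = atan2(Δλ, Δψ) = 71.85°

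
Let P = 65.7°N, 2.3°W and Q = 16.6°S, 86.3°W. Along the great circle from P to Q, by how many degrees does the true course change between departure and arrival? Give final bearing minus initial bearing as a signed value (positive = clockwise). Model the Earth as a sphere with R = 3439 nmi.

At departure: θ₁ = atan2(sin Δλ cos φ₂, cos φ₁ sin φ₂ − sin φ₁ cos φ₂ cos Δλ) = 257.64°
At arrival: θ₂ = atan2(sin Δλ cos φ₁, −cos φ₂ sin φ₁ + sin φ₂ cos φ₁ cos Δλ) = 204.80°
Δθ = θ₂ − θ₁ = -52.8°

-52.8°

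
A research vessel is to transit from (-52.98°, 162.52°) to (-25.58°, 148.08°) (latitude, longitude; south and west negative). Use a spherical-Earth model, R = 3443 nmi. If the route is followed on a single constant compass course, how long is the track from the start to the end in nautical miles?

Rhumb course C = atan2(Δλ, Δψ) with Δψ = ln[tan(π/4+φ₂/2)/tan(π/4+φ₁/2)] = +0.6322, Δλ = -0.2520 → C = 338.26°
d = R·|Δφ| / |cos C| = 3443·0.47822 / 0.92891 = 1773 nmi

1773 nmi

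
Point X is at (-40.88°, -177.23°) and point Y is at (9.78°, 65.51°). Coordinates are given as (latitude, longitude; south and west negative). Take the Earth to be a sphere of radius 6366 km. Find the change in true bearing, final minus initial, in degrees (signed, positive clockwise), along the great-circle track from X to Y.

+51.9°

At departure: θ₁ = atan2(sin Δλ cos φ₂, cos φ₁ sin φ₂ − sin φ₁ cos φ₂ cos Δλ) = 259.21°
At arrival: θ₂ = atan2(sin Δλ cos φ₁, −cos φ₂ sin φ₁ + sin φ₂ cos φ₁ cos Δλ) = 311.09°
Δθ = θ₂ − θ₁ = +51.9°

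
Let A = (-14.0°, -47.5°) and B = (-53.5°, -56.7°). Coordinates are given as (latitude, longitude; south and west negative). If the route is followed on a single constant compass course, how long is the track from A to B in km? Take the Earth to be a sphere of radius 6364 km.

Rhumb course C = atan2(Δλ, Δψ) with Δψ = ln[tan(π/4+φ₂/2)/tan(π/4+φ₁/2)] = -0.8626, Δλ = -0.1606 → C = 190.54°
d = R·|Δφ| / |cos C| = 6364·0.68941 / 0.98311 = 4463 km

4463 km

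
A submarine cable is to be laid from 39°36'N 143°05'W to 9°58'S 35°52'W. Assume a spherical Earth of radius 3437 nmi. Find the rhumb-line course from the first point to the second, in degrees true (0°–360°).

116.4°

Δψ = ln[tan(π/4+φ₂/2)/tan(π/4+φ₁/2)] = -0.9287
Δλ = +1.8713 rad (taken the short way round)
course = atan2(Δλ, Δψ) = 116.39°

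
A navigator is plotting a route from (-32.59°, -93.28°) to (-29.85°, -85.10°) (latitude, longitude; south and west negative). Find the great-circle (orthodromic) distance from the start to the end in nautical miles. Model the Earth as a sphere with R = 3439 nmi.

451 nmi

Haversine: a = sin²(Δφ/2)+cos φ₁ cos φ₂ sin²(Δλ/2) = 0.00429;  σ = 2·atan2(√a,√(1−a))
σ = 7.510° → d = Rσ = 3439·0.13108 = 451 nmi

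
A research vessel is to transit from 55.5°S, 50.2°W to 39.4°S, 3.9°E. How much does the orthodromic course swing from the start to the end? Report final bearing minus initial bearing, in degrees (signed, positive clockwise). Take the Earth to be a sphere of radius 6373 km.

At departure: θ₁ = atan2(sin Δλ cos φ₂, cos φ₁ sin φ₂ − sin φ₁ cos φ₂ cos Δλ) = 88.73°
At arrival: θ₂ = atan2(sin Δλ cos φ₁, −cos φ₂ sin φ₁ + sin φ₂ cos φ₁ cos Δλ) = 47.12°
Δθ = θ₂ − θ₁ = -41.6°

-41.6°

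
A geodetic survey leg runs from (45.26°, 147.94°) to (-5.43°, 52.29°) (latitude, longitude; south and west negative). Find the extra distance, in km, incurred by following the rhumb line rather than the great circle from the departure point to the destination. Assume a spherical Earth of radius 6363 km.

233 km

Great circle: cos σ = sin φ₁ sin φ₂ + cos φ₁ cos φ₂ cos Δλ,  σ = 1.7074 rad → d_gc = 10864.3 km
Rhumb line: Δψ = -0.9827, q = Δφ/Δψ = 0.9003, d_rh = R√(Δφ²+q²Δλ²) = 11096.9 km
Excess = 11096.9 − 10864.3 = 232.6 ≈ 233 km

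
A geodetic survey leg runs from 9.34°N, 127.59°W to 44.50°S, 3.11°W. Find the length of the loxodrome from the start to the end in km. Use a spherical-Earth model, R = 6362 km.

Rhumb course C = atan2(Δλ, Δψ) with Δψ = ln[tan(π/4+φ₂/2)/tan(π/4+φ₁/2)] = -1.0328, Δλ = +2.1726 → C = 115.43°
d = R·|Δφ| / |cos C| = 6362·0.93969 / 0.42934 = 13924 km

13924 km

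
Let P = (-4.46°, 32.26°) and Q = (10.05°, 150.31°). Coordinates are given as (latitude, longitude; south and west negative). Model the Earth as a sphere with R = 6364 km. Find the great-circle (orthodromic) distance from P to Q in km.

13148 km

cos σ = sin φ₁ sin φ₂ + cos φ₁ cos φ₂ cos Δλ
      = sin(-4.46°)sin(10.05°) + cos(-4.46°)cos(10.05°)cos(118.05°) = -0.4752
σ = 118.372° → d = Rσ = 6364·2.06598 = 13148 km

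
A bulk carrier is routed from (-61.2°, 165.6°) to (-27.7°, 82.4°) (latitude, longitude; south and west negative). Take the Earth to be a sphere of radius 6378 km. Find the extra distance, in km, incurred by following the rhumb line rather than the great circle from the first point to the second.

357 km

Great circle: cos σ = sin φ₁ sin φ₂ + cos φ₁ cos φ₂ cos Δλ,  σ = 1.0952 rad → d_gc = 6985.3 km
Rhumb line: Δψ = +0.8562, q = Δφ/Δψ = 0.6829, d_rh = R√(Δφ²+q²Δλ²) = 7342.4 km
Excess = 7342.4 − 6985.3 = 357.1 ≈ 357 km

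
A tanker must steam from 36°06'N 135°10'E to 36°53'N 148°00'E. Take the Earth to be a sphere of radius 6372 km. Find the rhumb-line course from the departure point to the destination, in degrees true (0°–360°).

Δψ = ln[tan(π/4+φ₂/2)/tan(π/4+φ₁/2)] = +0.0170
Δλ = +0.2240 rad (taken the short way round)
course = atan2(Δλ, Δψ) = 85.66°

85.7°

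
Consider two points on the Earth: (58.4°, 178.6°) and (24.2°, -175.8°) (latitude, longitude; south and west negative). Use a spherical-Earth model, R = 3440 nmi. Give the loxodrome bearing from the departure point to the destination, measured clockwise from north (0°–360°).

Δψ = ln[tan(π/4+φ₂/2)/tan(π/4+φ₁/2)] = -0.8269
Δλ = +0.0977 rad (taken the short way round)
course = atan2(Δλ, Δψ) = 173.26°

173.3°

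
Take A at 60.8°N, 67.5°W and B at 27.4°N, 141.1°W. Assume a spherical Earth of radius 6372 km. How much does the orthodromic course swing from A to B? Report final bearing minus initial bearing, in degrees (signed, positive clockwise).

-57.1°

Initial bearing θ₁ = atan2(sin Δλ cos φ₂, cos φ₁ sin φ₂ − sin φ₁ cos φ₂ cos Δλ) = 270.38°
Final bearing θ₂ = (initial bearing from the destination back to the start) + 180° = 213.33°
Δθ = θ₂ − θ₁ = -57.1°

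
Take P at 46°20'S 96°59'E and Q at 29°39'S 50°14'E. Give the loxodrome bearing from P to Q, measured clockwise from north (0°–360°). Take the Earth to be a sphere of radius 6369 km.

Meridional parts: M(φ₁)=-0.9147, M(φ₂)=-0.5423 → ΔM = +0.3724;  Δλ = -0.8159 rad
tan C = Δλ / ΔM = -2.1910 → C = 294.53°

294.5°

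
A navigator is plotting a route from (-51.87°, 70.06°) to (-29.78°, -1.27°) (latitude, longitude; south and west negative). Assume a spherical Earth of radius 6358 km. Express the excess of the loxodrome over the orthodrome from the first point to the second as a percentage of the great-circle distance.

3.1%

Great circle: σ = 0.9737 rad → d_gc = Rσ = 6190.8 km
Rhumb: Δφ = +0.3855, Δλ = -1.2449, Δψ = +0.5176, q = Δφ/Δψ = 0.7449 → d_rh = R√(Δφ²+q²Δλ²) = 6385.1 km
Excess = (6385.1 − 6190.8) / 6190.8 = 194.3 / 6190.8 = 3.14% ≈ 3.1%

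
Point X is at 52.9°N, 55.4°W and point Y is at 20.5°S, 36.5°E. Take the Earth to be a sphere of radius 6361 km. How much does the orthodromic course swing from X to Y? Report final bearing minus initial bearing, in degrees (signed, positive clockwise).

+39.6°

Initial bearing θ₁ = atan2(sin Δλ cos φ₂, cos φ₁ sin φ₂ − sin φ₁ cos φ₂ cos Δλ) = 101.27°
Final bearing θ₂ = (initial bearing from the destination back to the start) + 180° = 140.83°
Δθ = θ₂ − θ₁ = +39.6°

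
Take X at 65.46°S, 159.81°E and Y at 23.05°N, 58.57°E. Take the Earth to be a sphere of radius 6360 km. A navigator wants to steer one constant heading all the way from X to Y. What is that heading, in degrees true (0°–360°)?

Δψ = ln[tan(π/4+φ₂/2)/tan(π/4+φ₁/2)] = +1.9392
Δλ = -1.7670 rad (taken the short way round)
course = atan2(Δλ, Δψ) = 317.66°

317.7°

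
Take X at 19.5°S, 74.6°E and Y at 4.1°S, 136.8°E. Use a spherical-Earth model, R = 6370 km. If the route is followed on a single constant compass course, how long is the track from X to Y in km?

Rhumb course C = atan2(Δλ, Δψ) with Δψ = ln[tan(π/4+φ₂/2)/tan(π/4+φ₁/2)] = +0.2755, Δλ = +1.0856 → C = 75.76°
d = R·|Δφ| / |cos C| = 6370·0.26878 / 0.24597 = 6961 km

6961 km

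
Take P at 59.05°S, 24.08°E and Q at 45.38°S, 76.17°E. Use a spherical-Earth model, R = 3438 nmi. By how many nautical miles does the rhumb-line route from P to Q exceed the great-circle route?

46 nmi

Great circle: cos σ = sin φ₁ sin φ₂ + cos φ₁ cos φ₂ cos Δλ,  σ = 0.5874 rad → d_gc = 2019.5 nmi
Rhumb line: Δψ = +0.3935, q = Δφ/Δψ = 0.6064, d_rh = R√(Δφ²+q²Δλ²) = 2065.1 nmi
Excess = 2065.1 − 2019.5 = 45.6 ≈ 46 nmi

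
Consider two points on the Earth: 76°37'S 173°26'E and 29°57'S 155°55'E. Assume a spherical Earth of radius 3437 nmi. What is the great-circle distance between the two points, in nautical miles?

2843 nmi

cos σ = sin φ₁ sin φ₂ + cos φ₁ cos φ₂ cos Δλ
      = sin(-76.62°)sin(-29.95°) + cos(-76.62°)cos(-29.95°)cos(-17.52°) = 0.6769
σ = 47.395° → d = Rσ = 3437·0.82720 = 2843 nmi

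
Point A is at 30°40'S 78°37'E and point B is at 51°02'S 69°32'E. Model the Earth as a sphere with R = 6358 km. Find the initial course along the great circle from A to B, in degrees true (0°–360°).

N = sin Δλ·cos φ₂ = -0.0993;  D = cos φ₁ sin φ₂ − sin φ₁ cos φ₂ cos Δλ = -0.3520
initial course = atan2(N, D) = 195.75°

195.7°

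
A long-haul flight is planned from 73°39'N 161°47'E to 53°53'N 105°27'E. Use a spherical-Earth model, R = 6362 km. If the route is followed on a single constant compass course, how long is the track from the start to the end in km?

Δψ = ln[tan(π/4+φ₂/2)/tan(π/4+φ₁/2)] = -0.8196;  Δφ = -0.3450 rad,  Δλ = -0.9832 rad
q = Δφ/Δψ = 0.4209
d = R·√(Δφ² + q²Δλ²) = 6362·0.53879 = 3428 km

3428 km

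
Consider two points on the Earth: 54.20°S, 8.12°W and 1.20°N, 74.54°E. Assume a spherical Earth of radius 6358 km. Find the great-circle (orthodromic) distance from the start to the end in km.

9620 km

cos σ = sin φ₁ sin φ₂ + cos φ₁ cos φ₂ cos Δλ
      = sin(-54.20°)sin(1.20°) + cos(-54.20°)cos(1.20°)cos(82.66°) = 0.0577
σ = 86.690° → d = Rσ = 6358·1.51303 = 9620 km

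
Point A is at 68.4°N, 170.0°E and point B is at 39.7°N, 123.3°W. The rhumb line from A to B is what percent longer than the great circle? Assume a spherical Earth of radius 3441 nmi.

Great circle: σ = 0.7870 rad → d_gc = Rσ = 2708.2 nmi
Rhumb: Δφ = -0.5009, Δλ = +1.1641, Δψ = -0.9006, q = Δφ/Δψ = 0.5562 → d_rh = R√(Δφ²+q²Δλ²) = 2816.8 nmi
Excess = (2816.8 − 2708.2) / 2708.2 = 108.6 / 2708.2 = 4.01% ≈ 4.0%

4.0%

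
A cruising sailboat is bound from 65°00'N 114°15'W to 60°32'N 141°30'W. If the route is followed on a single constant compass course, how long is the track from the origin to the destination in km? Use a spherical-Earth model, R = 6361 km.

Rhumb course C = atan2(Δλ, Δψ) with Δψ = ln[tan(π/4+φ₂/2)/tan(π/4+φ₁/2)] = -0.1707, Δλ = -0.4756 → C = 250.25°
d = R·|Δφ| / |cos C| = 6361·0.07796 / 0.33786 = 1468 km

1468 km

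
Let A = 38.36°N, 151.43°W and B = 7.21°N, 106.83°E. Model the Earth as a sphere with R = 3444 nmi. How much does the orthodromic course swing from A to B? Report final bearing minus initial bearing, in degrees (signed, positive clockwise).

-52.6°

At departure: θ₁ = atan2(sin Δλ cos φ₂, cos φ₁ sin φ₂ − sin φ₁ cos φ₂ cos Δλ) = 282.97°
At arrival: θ₂ = atan2(sin Δλ cos φ₁, −cos φ₂ sin φ₁ + sin φ₂ cos φ₁ cos Δλ) = 230.37°
Δθ = θ₂ − θ₁ = -52.6°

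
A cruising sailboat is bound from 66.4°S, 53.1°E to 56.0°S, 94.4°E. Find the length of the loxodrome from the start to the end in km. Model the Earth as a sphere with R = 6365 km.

2473 km

Δψ = ln[tan(π/4+φ₂/2)/tan(π/4+φ₁/2)] = +0.3808;  Δφ = +0.1815 rad,  Δλ = +0.7208 rad
q = Δφ/Δψ = 0.4767
d = R·√(Δφ² + q²Δλ²) = 6365·0.38859 = 2473 km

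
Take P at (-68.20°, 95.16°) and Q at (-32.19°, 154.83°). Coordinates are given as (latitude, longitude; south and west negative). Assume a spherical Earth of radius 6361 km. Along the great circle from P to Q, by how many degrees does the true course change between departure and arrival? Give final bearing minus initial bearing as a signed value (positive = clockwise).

At departure: θ₁ = atan2(sin Δλ cos φ₂, cos φ₁ sin φ₂ − sin φ₁ cos φ₂ cos Δλ) = 74.76°
At arrival: θ₂ = atan2(sin Δλ cos φ₁, −cos φ₂ sin φ₁ + sin φ₂ cos φ₁ cos Δλ) = 25.05°
Δθ = θ₂ − θ₁ = -49.7°

-49.7°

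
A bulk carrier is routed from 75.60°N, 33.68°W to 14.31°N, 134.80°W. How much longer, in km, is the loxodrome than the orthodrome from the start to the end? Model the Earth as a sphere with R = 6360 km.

730 km

Great circle: cos σ = sin φ₁ sin φ₂ + cos φ₁ cos φ₂ cos Δλ,  σ = 1.3767 rad → d_gc = 8755.5 km
Rhumb line: Δψ = -1.8165, q = Δφ/Δψ = 0.5889, d_rh = R√(Δφ²+q²Δλ²) = 9485.8 km
Excess = 9485.8 − 8755.5 = 730.3 ≈ 730 km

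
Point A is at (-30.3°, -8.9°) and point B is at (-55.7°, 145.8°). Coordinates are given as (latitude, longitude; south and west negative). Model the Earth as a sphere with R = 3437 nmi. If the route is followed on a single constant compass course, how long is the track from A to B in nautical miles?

Rhumb course C = atan2(Δλ, Δψ) with Δψ = ln[tan(π/4+φ₂/2)/tan(π/4+φ₁/2)] = -0.6204, Δλ = +2.7000 → C = 102.94°
d = R·|Δφ| / |cos C| = 3437·0.44331 / 0.22393 = 6804 nmi

6804 nmi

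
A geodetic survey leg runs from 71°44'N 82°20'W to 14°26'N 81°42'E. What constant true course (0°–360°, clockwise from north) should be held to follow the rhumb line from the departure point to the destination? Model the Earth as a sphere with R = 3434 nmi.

118.8°

Meridional parts: M(φ₁)=+1.8278, M(φ₂)=+0.2546 → ΔM = -1.5732;  Δλ = +2.8629 rad
tan C = Δλ / ΔM = -1.8199 → C = 118.79°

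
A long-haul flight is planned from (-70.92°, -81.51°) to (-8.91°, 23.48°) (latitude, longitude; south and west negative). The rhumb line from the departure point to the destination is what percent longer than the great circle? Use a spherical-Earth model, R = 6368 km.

Great circle: σ = 1.5079 rad → d_gc = Rσ = 9602.4 km
Rhumb: Δφ = +1.0823, Δλ = +1.8324, Δψ = +1.6273, q = Δφ/Δψ = 0.6651 → d_rh = R√(Δφ²+q²Δλ²) = 10379.2 km
Excess = (10379.2 − 9602.4) / 9602.4 = 776.8 / 9602.4 = 8.09% ≈ 8.1%

8.1%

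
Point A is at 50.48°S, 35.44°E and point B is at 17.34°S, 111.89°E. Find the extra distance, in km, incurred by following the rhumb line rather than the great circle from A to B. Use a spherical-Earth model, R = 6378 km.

213 km

Great circle: cos σ = sin φ₁ sin φ₂ + cos φ₁ cos φ₂ cos Δλ,  σ = 1.1894 rad → d_gc = 7585.9 km
Rhumb line: Δψ = +0.7164, q = Δφ/Δψ = 0.8074, d_rh = R√(Δφ²+q²Δλ²) = 7798.5 km
Excess = 7798.5 − 7585.9 = 212.6 ≈ 213 km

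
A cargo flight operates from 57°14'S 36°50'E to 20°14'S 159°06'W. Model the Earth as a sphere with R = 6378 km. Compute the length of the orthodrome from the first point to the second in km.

11287 km

cos σ = sin φ₁ sin φ₂ + cos φ₁ cos φ₂ cos Δλ
      = sin(-57.23°)sin(-20.23°) + cos(-57.23°)cos(-20.23°)cos(164.07°) = -0.1975
σ = 101.391° → d = Rσ = 6378·1.76960 = 11287 km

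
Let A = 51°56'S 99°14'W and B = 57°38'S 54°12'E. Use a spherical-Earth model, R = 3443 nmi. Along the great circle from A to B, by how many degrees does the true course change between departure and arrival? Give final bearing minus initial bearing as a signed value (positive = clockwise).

-147.8°

Initial bearing θ₁ = atan2(sin Δλ cos φ₂, cos φ₁ sin φ₂ − sin φ₁ cos φ₂ cos Δλ) = 165.07°
Final bearing θ₂ = (initial bearing from the destination back to the start) + 180° = 17.26°
Δθ = θ₂ − θ₁ = -147.8°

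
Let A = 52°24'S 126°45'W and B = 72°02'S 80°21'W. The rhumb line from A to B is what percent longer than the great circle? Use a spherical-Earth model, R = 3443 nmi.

Great circle: σ = 0.4876 rad → d_gc = Rσ = 1678.9 nmi
Rhumb: Δφ = -0.3427, Δλ = +0.8098, Δψ = -0.7671, q = Δφ/Δψ = 0.4467 → d_rh = R√(Δφ²+q²Δλ²) = 1715.6 nmi
Excess = (1715.6 − 1678.9) / 1678.9 = 36.7 / 1678.9 = 2.19% ≈ 2.2%

2.2%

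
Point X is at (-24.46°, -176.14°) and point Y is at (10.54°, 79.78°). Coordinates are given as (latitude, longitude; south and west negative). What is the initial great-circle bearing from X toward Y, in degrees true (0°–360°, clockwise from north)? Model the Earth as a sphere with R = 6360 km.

274.0°

θ = atan2( sin Δλ·cos φ₂ ,  cos φ₁ sin φ₂ − sin φ₁ cos φ₂ cos Δλ )
  = atan2(-0.9536, +0.0675) = 274.05°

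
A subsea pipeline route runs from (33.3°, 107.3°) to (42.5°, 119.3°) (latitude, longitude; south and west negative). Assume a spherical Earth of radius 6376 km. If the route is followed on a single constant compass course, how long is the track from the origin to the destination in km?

Δψ = ln[tan(π/4+φ₂/2)/tan(π/4+φ₁/2)] = +0.2040;  Δφ = +0.1606 rad,  Δλ = +0.2094 rad
q = Δφ/Δψ = 0.7872
d = R·√(Δφ² + q²Δλ²) = 6376·0.23014 = 1467 km

1467 km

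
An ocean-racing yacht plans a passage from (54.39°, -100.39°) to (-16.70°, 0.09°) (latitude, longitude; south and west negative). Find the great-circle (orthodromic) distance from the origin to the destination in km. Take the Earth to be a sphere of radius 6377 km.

Haversine: a = sin²(Δφ/2)+cos φ₁ cos φ₂ sin²(Δλ/2) = 0.66753;  σ = 2·atan2(√a,√(1−a))
σ = 109.577° → d = Rσ = 6377·1.91247 = 12196 km

12196 km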